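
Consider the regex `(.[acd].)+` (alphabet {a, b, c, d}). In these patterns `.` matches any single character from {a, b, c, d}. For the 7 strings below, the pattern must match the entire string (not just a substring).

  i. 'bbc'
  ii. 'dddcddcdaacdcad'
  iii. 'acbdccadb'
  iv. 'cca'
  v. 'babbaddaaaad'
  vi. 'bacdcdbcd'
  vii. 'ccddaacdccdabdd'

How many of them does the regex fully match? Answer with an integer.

i. 'bbc' → no match
ii → match
iii. 'acbdccadb' → match
iv. 'cca' → match
v. 'babbaddaaaad' → match
vi. 'bacdcdbcd' → match
vii → match
Total matched: 6

6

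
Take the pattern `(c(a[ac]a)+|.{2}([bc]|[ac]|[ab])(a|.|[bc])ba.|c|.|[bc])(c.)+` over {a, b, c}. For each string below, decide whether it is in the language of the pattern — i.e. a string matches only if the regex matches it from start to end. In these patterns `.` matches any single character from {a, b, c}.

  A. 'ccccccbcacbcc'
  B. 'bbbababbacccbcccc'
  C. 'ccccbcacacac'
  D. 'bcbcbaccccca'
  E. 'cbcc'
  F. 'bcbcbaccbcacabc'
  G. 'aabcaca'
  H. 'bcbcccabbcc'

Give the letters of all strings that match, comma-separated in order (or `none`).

A

A → match
B → no match
C. 'ccccbcacacac' → no match
D. 'bcbcbaccccca' → no match
E. 'cbcc' → no match
F → no match
G. 'aabcaca' → no match
H. 'bcbcccabbcc' → no match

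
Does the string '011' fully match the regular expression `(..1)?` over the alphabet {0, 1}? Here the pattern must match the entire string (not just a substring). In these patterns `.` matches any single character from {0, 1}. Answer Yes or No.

Yes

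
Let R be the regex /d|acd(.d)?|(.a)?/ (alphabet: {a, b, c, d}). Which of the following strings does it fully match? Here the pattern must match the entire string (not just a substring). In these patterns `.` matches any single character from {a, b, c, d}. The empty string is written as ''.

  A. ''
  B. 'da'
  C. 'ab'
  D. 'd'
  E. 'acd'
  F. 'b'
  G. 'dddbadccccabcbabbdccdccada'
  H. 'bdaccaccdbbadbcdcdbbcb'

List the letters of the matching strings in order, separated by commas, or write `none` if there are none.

A → match
B → match
C → no match
D → match
E → match
F → no match
G → no match
H → no match

A, B, D, E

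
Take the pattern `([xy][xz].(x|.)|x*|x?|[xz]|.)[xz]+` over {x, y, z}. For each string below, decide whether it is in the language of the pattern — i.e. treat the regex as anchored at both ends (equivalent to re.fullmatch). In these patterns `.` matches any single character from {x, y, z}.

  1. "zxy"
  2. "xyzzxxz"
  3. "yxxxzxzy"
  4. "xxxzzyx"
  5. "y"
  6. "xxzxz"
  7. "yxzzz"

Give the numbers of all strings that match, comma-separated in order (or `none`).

6, 7

1 → no match
2 → no match
3 → no match
4 → no match
5 → no match
6 → match
7 → match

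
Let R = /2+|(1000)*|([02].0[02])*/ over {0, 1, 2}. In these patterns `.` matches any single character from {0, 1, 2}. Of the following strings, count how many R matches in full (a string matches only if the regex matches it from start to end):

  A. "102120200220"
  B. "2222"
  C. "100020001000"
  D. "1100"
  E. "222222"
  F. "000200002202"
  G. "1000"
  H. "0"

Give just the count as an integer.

A → no match
B → match
C → no match
D → no match
E → match
F → match
G → match
H → no match
Total matched: 4

4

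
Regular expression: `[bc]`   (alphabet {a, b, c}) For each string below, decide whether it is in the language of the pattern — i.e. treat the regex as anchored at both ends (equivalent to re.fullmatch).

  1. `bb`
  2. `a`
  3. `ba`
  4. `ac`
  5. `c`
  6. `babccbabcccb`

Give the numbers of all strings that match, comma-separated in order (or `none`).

5

1 → no match
2 → no match
3 → no match
4 → no match
5 → match
6 → no match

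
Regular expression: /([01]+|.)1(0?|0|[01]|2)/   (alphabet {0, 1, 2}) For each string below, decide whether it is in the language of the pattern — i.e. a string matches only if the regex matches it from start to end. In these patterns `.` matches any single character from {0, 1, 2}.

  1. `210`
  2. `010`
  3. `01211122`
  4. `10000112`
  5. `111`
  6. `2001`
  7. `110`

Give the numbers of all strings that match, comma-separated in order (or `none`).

1 → match
2 → match
3 → no match
4 → match
5 → match
6 → no match
7 → match

1, 2, 4, 5, 7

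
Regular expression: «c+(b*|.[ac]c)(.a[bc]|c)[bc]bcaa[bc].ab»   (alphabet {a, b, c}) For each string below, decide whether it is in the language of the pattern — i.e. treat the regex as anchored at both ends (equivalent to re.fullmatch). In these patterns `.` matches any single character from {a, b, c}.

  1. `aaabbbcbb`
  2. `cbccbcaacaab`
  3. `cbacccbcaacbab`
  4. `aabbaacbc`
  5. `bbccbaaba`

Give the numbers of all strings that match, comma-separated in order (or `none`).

2, 3

1 → no match — must start with `c`
2 → match
3 → match
4 → no match — must start with `c`
5 → no match — must start with `c`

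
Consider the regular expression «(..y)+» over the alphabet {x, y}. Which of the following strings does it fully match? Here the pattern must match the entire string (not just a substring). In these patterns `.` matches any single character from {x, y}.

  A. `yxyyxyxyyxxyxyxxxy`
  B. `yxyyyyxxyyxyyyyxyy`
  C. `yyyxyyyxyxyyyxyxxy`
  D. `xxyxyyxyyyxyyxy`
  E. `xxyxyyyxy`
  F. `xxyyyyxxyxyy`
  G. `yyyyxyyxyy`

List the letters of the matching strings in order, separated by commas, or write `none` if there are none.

B, C, D, E, F

A → no match
B → match
C → match
D → match
E → match
F → match
G → no match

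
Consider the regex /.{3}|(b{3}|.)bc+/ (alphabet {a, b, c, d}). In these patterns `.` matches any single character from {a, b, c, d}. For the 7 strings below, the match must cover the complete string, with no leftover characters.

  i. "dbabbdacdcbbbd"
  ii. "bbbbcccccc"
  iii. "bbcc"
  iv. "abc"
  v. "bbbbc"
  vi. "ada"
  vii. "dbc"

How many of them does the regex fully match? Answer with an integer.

6

i → no match
ii → match
iii → match
iv → match
v → match
vi → match
vii → match
Total matched: 6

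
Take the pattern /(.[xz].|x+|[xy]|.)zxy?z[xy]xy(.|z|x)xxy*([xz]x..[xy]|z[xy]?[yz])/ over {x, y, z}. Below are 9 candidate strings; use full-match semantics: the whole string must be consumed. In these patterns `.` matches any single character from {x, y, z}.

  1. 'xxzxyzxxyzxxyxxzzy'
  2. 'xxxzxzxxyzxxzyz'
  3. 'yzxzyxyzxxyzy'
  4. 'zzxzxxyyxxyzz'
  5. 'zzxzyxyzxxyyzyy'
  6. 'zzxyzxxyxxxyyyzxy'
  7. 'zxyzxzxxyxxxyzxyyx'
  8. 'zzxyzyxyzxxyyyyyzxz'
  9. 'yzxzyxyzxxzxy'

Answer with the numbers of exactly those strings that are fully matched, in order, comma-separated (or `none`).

1 → match
2 → match
3 → match
4 → match
5 → match
6 → match
7 → match
8 → match
9 → match

1, 2, 3, 4, 5, 6, 7, 8, 9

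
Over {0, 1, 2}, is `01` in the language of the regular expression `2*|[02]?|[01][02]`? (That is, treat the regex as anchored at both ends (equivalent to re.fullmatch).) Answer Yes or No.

No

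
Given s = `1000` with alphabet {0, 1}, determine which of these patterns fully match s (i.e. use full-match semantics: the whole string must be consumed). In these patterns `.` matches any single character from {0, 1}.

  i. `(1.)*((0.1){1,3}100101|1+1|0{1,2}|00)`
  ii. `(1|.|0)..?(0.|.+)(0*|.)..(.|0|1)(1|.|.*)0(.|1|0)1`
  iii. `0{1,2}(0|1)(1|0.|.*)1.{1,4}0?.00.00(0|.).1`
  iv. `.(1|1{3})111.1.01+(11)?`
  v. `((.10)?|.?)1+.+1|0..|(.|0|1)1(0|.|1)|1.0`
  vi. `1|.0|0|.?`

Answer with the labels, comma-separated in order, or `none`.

i → match
ii → no match — must end with `1`
iii → no match — must start with `0`
iv → no match
v → no match
vi → no match

i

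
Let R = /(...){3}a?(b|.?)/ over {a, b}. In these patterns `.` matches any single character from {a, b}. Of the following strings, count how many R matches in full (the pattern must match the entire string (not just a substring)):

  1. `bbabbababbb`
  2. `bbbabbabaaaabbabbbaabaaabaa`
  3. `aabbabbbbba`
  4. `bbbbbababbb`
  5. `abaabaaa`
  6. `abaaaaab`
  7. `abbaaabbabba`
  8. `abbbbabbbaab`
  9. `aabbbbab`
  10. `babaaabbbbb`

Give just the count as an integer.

1 → no match
2 → no match
3 → no match
4 → no match
5 → no match
6 → no match
7 → no match
8 → no match
9 → no match
10 → no match
Total matched: 0

0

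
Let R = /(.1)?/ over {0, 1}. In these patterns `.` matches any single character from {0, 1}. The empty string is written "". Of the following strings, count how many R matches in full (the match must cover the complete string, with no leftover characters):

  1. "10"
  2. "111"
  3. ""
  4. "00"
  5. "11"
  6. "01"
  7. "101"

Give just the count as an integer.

1 → no match
2 → no match
3 → match
4 → no match
5 → match
6 → match
7 → no match
Total matched: 3

3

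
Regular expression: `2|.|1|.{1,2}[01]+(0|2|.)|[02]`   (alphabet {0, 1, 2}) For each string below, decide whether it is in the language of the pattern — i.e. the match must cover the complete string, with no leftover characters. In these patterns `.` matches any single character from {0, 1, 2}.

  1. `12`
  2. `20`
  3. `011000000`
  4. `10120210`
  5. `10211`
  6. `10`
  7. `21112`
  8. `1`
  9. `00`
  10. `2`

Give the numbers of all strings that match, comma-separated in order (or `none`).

1 → no match
2 → no match
3 → match
4 → no match
5 → no match
6 → no match
7 → match
8 → match
9 → no match
10 → match

3, 7, 8, 10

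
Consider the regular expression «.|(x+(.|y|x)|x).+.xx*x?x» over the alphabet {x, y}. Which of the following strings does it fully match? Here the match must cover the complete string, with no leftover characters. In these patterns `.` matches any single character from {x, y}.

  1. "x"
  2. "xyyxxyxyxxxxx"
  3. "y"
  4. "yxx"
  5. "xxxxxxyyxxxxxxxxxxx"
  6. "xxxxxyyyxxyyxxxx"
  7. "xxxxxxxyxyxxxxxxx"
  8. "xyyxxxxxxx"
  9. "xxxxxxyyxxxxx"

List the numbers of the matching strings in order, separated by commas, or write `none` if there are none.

1. "x" → match
2 → match
3. "y" → match
4. "yxx" → no match
5 → match
6 → match
7 → match
8. "xyyxxxxxxx" → match
9 → match

1, 2, 3, 5, 6, 7, 8, 9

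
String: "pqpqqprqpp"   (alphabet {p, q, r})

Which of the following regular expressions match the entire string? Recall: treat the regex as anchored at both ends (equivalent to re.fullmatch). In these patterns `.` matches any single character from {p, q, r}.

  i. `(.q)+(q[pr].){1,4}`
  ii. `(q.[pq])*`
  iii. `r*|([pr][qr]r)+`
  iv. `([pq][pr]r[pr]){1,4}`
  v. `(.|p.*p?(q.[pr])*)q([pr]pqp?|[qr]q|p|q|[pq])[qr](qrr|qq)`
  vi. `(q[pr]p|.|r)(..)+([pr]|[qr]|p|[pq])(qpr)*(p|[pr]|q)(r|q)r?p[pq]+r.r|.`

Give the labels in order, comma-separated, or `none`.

i

i → match
ii → no match
iii → no match
iv → no match
v → no match
vi → no match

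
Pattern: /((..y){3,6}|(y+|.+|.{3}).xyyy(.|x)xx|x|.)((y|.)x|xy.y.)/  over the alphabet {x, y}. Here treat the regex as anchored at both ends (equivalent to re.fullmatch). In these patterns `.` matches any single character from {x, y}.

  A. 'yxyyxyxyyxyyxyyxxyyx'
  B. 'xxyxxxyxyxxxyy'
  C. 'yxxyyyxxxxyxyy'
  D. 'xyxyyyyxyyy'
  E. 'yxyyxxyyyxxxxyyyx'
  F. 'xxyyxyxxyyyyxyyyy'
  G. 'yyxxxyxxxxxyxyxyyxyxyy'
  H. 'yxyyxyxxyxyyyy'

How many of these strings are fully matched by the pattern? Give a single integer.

5

A → match
B → no match
C → match
D → no match
E → match
F → match
G → no match
H → match
Total matched: 5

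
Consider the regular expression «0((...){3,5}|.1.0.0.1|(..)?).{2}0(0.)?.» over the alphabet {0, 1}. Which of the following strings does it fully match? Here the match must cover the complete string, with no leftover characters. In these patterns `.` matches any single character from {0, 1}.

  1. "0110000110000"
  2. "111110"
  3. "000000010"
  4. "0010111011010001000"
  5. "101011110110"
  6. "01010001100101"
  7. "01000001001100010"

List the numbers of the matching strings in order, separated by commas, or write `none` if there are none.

1, 3, 6

1 → match
2 → no match — must start with "0"
3 → match
4 → no match
5 → no match — must start with "0"
6 → match
7 → no match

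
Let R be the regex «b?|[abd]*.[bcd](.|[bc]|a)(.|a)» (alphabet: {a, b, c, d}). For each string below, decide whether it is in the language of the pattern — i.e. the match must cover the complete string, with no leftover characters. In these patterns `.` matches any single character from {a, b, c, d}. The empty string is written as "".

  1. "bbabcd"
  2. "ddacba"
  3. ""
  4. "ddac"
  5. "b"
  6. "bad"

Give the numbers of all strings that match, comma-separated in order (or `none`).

1, 2, 3, 4, 5

1 → match
2 → match
3 → match
4 → match
5 → match
6 → no match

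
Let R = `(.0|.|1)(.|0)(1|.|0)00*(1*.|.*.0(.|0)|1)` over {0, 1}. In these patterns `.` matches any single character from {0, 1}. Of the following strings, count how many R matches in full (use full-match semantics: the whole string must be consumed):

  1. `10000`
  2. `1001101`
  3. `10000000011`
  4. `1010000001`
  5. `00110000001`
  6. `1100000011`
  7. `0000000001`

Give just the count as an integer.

6

1 → match
2 → no match
3 → match
4 → match
5 → match
6 → match
7 → match
Total matched: 6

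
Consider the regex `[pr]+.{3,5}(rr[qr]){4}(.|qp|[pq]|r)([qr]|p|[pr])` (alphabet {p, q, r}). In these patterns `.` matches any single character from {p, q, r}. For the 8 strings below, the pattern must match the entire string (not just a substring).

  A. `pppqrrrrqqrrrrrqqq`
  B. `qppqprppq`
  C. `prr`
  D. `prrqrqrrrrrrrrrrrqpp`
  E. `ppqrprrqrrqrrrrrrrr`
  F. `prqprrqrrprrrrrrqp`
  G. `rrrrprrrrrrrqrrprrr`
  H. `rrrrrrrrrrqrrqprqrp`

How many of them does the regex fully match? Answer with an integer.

A → no match
B. `qppqprppq` → no match
C. `prr` → no match
D → match
E → match
F → no match
G → no match
H → no match
Total matched: 2

2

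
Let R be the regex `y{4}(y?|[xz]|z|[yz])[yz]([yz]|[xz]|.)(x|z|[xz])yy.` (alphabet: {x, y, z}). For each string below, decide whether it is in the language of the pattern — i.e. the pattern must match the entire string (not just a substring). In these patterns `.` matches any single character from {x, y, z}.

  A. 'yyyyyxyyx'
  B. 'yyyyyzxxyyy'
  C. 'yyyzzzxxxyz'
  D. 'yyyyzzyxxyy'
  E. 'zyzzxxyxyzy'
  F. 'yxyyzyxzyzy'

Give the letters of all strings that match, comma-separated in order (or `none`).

B

A → no match
B → match
C → no match
D → no match
E → no match — must start with 'y'
F → no match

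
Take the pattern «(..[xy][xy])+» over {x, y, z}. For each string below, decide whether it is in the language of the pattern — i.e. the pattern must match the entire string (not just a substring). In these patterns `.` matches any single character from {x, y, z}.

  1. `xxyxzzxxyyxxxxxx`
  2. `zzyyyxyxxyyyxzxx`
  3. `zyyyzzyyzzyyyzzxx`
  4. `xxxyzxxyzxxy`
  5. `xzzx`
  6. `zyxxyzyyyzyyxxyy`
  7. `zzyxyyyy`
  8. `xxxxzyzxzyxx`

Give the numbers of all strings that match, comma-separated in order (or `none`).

1 → match
2 → match
3 → no match
4 → match
5 → no match
6 → match
7 → match
8 → no match

1, 2, 4, 6, 7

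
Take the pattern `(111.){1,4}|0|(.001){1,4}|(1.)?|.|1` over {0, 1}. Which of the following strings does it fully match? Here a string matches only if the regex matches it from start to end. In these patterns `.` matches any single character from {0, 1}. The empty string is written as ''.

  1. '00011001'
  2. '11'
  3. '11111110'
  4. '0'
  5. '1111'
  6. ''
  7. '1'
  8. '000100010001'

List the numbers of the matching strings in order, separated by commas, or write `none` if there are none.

1, 2, 3, 4, 5, 6, 7, 8

1 → match
2 → match
3 → match
4 → match
5 → match
6 → match
7 → match
8 → match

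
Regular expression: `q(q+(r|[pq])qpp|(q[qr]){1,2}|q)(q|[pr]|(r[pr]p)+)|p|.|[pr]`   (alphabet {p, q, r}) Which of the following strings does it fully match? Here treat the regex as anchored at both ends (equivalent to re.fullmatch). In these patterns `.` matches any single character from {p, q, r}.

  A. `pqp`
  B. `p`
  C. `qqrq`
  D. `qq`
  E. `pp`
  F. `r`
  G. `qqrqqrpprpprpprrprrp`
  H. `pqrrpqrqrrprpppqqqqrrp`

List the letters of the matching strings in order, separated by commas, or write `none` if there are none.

A → no match
B → match
C → match
D → no match
E → no match
F → match
G → match
H → no match

B, C, F, G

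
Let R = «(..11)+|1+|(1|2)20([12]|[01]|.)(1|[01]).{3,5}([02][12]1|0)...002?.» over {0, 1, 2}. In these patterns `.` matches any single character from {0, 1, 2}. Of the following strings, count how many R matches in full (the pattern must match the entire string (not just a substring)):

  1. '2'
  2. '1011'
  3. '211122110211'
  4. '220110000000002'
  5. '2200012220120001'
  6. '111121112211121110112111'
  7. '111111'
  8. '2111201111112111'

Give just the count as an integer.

1 → no match
2 → match
3 → match
4 → match
5 → match
6 → match
7 → match
8 → match
Total matched: 7

7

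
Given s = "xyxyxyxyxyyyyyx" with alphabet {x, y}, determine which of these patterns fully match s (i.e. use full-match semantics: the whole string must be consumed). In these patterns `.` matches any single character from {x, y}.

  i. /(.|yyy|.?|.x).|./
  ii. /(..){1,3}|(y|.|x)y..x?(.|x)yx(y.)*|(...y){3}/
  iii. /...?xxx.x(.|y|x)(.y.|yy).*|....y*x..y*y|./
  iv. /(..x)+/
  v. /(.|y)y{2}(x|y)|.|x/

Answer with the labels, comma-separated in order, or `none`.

i → no match
ii → match
iii → no match
iv → no match
v → no match

ii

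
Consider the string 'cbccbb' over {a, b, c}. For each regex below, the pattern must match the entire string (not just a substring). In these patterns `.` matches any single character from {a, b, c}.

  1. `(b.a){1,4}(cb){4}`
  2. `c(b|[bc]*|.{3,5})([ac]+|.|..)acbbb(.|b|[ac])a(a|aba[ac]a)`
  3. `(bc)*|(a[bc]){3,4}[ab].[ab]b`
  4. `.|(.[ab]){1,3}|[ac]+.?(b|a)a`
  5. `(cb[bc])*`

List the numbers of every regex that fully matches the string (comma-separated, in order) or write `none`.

1 → no match — must start with 'b'
2 → no match — must end with 'a'
3 → no match
4 → no match
5 → match

5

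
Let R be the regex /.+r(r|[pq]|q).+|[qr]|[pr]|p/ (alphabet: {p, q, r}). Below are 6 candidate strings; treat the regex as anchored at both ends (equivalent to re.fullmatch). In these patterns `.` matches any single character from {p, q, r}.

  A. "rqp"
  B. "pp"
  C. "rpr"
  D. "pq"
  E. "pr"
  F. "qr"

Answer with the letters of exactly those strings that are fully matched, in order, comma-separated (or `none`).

none

A → no match
B → no match
C → no match
D → no match
E → no match
F → no match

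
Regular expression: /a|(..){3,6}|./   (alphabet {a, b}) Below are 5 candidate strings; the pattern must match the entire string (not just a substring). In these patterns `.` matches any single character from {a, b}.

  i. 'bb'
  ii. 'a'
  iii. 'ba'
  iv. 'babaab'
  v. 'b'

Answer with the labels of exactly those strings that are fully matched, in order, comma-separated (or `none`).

ii, iv, v

i → no match
ii → match
iii → no match
iv → match
v → match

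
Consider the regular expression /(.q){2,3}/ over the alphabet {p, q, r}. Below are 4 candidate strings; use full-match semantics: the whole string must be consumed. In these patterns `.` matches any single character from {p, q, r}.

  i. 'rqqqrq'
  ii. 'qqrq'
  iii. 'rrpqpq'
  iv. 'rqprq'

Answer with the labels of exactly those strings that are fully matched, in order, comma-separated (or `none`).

i. 'rqqqrq' → match
ii. 'qqrq' → match
iii. 'rrpqpq' → no match
iv. 'rqprq' → no match

i, ii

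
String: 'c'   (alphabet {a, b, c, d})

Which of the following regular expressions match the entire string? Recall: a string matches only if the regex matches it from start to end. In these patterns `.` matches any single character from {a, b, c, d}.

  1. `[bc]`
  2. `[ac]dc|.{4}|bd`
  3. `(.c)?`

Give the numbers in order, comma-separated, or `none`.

1

1 → match
2 → no match
3 → no match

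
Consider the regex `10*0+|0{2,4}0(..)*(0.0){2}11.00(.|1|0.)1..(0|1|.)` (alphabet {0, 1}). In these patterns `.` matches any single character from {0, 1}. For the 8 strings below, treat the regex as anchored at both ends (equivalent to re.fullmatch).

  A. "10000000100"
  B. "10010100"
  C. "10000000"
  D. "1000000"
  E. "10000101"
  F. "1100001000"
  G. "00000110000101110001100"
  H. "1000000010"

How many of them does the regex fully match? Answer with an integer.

A. "10000000100" → no match
B. "10010100" → no match
C. "10000000" → match
D. "1000000" → match
E. "10000101" → no match
F. "1100001000" → no match
G → match
H. "1000000010" → no match
Total matched: 3

3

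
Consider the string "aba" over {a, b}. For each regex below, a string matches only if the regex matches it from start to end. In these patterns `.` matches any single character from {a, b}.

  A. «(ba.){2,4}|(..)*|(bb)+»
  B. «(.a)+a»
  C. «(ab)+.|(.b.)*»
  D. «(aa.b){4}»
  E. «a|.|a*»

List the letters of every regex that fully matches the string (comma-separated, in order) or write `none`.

A → no match
B → no match — must end with "aa"
C → match
D → no match — must start with "aa"
E → no match

C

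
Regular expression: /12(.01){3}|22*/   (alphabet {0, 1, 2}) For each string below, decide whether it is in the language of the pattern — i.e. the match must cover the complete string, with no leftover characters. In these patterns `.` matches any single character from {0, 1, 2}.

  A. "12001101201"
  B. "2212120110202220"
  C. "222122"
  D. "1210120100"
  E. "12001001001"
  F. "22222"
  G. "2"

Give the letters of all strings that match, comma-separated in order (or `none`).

A → match
B → no match
C → no match
D → no match
E → match
F → match
G → match

A, E, F, G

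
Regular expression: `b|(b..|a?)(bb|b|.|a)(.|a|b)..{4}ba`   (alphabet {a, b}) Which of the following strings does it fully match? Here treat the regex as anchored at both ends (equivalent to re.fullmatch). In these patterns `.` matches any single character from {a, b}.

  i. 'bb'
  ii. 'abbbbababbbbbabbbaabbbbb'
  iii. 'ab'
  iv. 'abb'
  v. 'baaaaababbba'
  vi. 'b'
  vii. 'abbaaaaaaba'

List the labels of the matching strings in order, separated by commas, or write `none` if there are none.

v, vi, vii

i → no match
ii → no match
iii → no match
iv → no match
v → match
vi → match
vii → match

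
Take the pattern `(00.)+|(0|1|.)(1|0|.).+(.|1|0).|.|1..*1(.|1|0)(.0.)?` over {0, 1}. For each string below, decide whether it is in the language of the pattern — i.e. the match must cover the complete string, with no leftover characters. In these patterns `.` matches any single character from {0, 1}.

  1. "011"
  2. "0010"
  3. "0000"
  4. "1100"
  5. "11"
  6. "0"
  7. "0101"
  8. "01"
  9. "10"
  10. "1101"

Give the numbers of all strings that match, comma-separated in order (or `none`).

6

1 → no match
2 → no match
3 → no match
4 → no match
5 → no match
6 → match
7 → no match
8 → no match
9 → no match
10 → no match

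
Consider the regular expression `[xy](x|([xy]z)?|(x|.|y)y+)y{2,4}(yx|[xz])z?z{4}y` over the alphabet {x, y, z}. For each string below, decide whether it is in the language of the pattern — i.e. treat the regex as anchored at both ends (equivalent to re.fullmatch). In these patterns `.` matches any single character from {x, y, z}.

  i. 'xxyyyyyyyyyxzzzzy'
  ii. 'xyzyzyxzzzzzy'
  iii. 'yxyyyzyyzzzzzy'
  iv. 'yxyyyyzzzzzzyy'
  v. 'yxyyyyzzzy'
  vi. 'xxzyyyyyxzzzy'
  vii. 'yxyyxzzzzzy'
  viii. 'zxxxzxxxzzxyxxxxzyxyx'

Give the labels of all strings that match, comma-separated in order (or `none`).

i → match
ii → no match
iii → no match
iv → no match — must end with 'zy'
v → no match
vi → no match
vii → match
viii → no match — must end with 'zy'

i, vii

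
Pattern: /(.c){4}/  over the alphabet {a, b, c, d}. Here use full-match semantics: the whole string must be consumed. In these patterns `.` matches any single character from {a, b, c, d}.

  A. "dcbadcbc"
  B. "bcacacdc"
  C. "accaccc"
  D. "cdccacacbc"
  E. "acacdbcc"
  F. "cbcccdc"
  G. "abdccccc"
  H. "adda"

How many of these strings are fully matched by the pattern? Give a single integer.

1

A. "dcbadcbc" → no match
B. "bcacacdc" → match
C. "accaccc" → no match
D. "cdccacacbc" → no match
E. "acacdbcc" → no match
F. "cbcccdc" → no match
G. "abdccccc" → no match
H. "adda" → no match — must end with "c"
Total matched: 1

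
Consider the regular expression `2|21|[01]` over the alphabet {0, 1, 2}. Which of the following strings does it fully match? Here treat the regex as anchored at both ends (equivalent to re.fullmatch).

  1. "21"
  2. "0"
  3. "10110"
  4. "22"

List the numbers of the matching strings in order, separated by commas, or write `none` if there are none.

1, 2

1 → match
2 → match
3 → no match
4 → no match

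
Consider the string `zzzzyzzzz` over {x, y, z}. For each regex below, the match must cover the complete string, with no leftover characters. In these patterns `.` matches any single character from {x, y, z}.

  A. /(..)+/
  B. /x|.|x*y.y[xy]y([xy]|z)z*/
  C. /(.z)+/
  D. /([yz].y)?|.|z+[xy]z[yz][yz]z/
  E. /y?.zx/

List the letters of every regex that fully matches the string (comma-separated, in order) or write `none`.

A → no match
B → no match
C → no match
D → match
E → no match — must end with `zx`

D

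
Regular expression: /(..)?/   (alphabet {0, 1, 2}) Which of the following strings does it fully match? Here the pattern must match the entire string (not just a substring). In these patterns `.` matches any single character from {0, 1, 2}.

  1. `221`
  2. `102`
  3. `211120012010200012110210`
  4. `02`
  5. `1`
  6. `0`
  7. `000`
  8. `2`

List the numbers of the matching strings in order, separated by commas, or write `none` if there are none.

4

1. `221` → no match
2. `102` → no match
3 → no match
4. `02` → match
5. `1` → no match
6. `0` → no match
7. `000` → no match
8. `2` → no match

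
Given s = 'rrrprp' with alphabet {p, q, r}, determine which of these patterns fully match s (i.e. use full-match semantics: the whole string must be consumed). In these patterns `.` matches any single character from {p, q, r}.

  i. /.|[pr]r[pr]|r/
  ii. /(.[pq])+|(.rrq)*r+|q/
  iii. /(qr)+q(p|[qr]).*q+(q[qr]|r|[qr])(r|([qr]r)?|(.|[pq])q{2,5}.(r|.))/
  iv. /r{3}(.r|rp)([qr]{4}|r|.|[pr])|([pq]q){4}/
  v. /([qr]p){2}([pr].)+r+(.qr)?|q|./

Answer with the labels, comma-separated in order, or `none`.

i → no match
ii → no match
iii → no match — must start with 'qr'
iv → match
v → no match

iv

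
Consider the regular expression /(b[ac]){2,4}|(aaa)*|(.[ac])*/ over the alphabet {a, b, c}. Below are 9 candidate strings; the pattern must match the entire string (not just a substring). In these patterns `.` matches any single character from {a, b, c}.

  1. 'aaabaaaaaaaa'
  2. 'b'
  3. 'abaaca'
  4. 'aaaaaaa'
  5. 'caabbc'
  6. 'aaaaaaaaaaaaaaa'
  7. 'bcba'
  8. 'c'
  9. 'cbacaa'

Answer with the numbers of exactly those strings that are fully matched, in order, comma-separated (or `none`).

6, 7

1 → no match
2 → no match
3 → no match
4 → no match
5 → no match
6 → match
7 → match
8 → no match
9 → no match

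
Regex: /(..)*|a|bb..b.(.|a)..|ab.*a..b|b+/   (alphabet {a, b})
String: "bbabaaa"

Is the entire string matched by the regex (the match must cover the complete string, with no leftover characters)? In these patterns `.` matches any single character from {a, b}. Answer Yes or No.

No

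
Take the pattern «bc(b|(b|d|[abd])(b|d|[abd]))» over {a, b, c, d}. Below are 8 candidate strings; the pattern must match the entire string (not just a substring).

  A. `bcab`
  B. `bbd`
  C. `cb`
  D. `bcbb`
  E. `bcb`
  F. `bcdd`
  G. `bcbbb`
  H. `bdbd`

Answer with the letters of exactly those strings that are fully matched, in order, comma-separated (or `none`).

A → match
B → no match — must start with `bc`
C → no match — must start with `bc`
D → match
E → match
F → match
G → no match
H → no match — must start with `bc`

A, D, E, F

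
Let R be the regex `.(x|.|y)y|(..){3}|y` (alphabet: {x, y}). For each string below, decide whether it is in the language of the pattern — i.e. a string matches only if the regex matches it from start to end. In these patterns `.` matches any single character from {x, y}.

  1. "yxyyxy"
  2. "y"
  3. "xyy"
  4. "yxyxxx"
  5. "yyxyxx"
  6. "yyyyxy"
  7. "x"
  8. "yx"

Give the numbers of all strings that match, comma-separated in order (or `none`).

1, 2, 3, 4, 5, 6

1 → match
2 → match
3 → match
4 → match
5 → match
6 → match
7 → no match
8 → no match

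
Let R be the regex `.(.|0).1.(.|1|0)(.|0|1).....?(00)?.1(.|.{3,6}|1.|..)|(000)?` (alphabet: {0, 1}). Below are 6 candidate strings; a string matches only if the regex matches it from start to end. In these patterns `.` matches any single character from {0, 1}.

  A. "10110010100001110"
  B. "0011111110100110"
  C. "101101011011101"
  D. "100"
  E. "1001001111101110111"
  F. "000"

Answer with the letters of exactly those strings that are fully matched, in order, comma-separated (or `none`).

A, B, C, E, F

A → match
B → match
C → match
D → no match
E → match
F → match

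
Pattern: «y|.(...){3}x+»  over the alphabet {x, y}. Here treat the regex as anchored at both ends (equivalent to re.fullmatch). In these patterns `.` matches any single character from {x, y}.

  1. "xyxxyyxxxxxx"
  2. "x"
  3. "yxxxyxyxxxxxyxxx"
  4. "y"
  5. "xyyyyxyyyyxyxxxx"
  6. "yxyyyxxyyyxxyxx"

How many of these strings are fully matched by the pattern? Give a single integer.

2

1. "xyxxyyxxxxxx" → match
2. "x" → no match
3 → no match
4. "y" → match
5 → no match
6 → no match
Total matched: 2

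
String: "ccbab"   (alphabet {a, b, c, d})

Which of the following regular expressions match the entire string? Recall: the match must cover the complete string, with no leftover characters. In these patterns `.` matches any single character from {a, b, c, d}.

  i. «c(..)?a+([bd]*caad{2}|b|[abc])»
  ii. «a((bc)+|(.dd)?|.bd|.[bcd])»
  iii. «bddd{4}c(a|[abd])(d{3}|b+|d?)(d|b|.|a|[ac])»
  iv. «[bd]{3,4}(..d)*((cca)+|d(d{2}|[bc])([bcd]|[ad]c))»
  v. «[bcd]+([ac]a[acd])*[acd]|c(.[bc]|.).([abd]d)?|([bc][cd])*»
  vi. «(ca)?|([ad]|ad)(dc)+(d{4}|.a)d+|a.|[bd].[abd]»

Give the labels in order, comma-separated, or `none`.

i → match
ii → no match — must start with "a"
iii → no match — must start with "bddd"
iv → no match
v → no match
vi → no match

i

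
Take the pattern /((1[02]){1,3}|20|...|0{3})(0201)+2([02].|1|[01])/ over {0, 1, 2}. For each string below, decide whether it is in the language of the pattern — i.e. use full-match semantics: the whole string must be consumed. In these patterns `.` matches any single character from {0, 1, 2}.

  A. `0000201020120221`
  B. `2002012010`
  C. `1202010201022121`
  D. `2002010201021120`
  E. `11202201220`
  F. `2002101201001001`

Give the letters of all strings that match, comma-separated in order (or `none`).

A → no match
B. `2002012010` → no match
C → no match
D → no match
E. `11202201220` → no match
F → no match

none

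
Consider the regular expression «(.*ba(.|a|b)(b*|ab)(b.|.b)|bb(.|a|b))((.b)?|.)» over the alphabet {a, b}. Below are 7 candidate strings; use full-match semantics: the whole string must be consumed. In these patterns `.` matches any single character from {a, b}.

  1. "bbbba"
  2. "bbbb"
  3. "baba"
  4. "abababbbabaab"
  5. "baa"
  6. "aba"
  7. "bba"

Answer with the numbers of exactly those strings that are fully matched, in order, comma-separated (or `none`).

1 → no match
2 → match
3 → no match
4 → no match
5 → no match
6 → no match
7 → match

2, 7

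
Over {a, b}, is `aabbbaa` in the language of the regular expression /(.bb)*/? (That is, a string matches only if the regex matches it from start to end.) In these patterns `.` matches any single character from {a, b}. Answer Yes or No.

No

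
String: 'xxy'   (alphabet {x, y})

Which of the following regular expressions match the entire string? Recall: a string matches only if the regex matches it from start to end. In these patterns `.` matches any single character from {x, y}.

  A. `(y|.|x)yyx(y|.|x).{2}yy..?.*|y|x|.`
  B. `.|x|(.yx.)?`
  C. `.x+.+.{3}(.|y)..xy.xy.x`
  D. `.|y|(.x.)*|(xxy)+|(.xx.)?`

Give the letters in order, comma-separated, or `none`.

A → no match
B → no match
C → no match — must end with 'x'
D → match

D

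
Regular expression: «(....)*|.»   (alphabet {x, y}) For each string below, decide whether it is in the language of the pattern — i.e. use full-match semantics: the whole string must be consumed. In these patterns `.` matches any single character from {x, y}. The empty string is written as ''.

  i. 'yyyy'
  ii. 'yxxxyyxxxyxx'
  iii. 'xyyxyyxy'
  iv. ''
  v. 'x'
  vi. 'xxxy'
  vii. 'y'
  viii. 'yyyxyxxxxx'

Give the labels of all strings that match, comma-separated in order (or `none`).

i → match
ii → match
iii → match
iv → match
v → match
vi → match
vii → match
viii → no match

i, ii, iii, iv, v, vi, vii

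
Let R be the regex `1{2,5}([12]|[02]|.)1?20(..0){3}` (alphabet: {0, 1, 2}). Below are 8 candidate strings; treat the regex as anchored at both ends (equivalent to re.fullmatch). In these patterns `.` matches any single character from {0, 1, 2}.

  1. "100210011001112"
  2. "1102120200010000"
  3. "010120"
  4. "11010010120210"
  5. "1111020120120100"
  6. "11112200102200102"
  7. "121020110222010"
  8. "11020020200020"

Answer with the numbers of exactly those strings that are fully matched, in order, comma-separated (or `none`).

1 → no match — must end with "0"
2 → no match
3 → no match — must start with "1"
4 → no match
5 → match
6 → no match — must end with "0"
7 → no match
8 → match

5, 8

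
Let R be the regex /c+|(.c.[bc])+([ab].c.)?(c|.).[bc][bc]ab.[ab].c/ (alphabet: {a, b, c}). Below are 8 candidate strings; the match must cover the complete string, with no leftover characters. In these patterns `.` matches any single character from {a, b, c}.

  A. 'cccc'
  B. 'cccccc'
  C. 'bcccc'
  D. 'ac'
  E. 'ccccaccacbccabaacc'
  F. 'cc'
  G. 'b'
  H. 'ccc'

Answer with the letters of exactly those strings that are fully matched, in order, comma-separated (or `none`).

A, B, E, F, H

A. 'cccc' → match
B. 'cccccc' → match
C. 'bcccc' → no match
D. 'ac' → no match
E → match
F. 'cc' → match
G. 'b' → no match — must end with 'c'
H. 'ccc' → match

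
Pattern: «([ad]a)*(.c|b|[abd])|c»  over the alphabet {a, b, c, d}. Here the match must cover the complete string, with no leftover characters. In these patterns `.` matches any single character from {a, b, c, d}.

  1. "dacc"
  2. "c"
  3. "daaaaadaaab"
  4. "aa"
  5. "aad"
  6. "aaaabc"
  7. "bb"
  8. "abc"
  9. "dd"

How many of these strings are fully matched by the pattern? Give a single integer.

5

1 → match
2 → match
3 → match
4 → no match
5 → match
6 → match
7 → no match
8 → no match
9 → no match
Total matched: 5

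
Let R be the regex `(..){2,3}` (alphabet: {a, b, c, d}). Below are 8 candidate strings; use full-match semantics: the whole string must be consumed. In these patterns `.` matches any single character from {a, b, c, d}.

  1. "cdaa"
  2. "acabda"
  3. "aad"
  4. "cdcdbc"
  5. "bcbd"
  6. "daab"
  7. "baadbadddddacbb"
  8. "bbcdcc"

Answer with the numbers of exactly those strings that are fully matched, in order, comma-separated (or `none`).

1, 2, 4, 5, 6, 8

1 → match
2 → match
3 → no match
4 → match
5 → match
6 → match
7 → no match
8 → match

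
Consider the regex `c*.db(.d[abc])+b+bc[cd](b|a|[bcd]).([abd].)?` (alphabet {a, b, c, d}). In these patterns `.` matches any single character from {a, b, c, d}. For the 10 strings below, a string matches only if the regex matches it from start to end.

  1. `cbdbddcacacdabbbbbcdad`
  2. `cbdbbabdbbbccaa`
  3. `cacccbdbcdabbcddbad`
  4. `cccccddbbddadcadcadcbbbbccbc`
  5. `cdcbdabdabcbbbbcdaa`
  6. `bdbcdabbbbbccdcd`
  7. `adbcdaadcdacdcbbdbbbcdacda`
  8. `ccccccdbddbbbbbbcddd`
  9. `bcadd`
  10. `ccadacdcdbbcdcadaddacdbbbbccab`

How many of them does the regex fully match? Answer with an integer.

1 → no match
2 → no match
3 → no match
4 → no match
5 → no match
6 → no match
7 → no match
8 → match
9 → no match
10 → no match
Total matched: 1

1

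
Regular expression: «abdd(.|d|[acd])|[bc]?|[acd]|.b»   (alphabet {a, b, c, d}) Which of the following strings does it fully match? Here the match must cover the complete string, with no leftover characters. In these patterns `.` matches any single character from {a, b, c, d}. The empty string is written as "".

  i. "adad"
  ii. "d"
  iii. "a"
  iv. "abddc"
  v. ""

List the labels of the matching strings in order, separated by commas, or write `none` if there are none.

ii, iii, iv, v

i → no match
ii → match
iii → match
iv → match
v → match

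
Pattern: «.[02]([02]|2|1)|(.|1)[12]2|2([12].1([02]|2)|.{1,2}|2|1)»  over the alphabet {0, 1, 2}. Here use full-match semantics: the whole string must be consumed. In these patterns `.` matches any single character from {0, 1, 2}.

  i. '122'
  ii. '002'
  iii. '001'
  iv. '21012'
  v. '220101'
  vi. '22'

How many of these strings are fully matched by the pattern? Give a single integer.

i → match
ii → match
iii → match
iv → match
v → no match
vi → match
Total matched: 5

5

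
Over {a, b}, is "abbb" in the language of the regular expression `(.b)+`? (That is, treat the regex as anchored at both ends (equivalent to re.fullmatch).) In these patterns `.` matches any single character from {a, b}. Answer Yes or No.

Yes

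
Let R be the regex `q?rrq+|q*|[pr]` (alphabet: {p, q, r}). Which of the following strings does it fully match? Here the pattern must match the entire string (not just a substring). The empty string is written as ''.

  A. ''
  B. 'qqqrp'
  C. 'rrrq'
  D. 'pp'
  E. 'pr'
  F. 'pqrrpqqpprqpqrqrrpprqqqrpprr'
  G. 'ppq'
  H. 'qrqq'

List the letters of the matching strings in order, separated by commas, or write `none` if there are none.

A

A → match
B → no match
C → no match
D → no match
E → no match
F → no match
G → no match
H → no match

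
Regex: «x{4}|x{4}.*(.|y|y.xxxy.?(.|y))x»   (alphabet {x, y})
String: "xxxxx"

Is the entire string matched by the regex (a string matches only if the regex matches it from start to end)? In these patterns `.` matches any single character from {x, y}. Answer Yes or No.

No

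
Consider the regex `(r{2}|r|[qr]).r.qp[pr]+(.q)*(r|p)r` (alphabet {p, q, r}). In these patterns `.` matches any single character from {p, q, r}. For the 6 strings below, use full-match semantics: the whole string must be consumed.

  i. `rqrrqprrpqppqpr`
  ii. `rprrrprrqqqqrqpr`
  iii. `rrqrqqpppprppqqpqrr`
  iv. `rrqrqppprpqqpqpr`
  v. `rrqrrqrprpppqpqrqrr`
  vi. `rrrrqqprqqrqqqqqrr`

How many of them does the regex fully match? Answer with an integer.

2

i → no match
ii → no match
iii → match
iv → no match
v → no match
vi → match
Total matched: 2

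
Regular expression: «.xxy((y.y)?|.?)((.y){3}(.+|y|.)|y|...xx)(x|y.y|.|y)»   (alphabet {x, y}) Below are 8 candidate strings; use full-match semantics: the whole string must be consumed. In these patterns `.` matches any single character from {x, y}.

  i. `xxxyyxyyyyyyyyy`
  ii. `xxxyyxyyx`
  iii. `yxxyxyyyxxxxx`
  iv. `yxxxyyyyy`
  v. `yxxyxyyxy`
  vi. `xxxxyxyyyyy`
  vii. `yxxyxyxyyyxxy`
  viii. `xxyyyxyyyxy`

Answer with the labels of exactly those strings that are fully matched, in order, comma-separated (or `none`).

i, ii, v, vii

i → match
ii → match
iii → no match
iv → no match
v → match
vi → no match
vii → match
viii → no match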